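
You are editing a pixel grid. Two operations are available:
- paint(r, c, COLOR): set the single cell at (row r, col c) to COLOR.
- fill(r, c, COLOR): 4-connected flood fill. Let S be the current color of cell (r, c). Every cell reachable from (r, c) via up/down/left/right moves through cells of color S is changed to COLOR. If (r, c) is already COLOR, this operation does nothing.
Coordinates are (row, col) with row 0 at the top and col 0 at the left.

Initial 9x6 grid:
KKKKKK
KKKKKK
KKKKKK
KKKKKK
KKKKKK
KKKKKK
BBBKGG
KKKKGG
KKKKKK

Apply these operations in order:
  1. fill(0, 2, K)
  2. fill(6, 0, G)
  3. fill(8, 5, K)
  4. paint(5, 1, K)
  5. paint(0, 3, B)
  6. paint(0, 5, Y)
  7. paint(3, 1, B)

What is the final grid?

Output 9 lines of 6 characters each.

After op 1 fill(0,2,K) [0 cells changed]:
KKKKKK
KKKKKK
KKKKKK
KKKKKK
KKKKKK
KKKKKK
BBBKGG
KKKKGG
KKKKKK
After op 2 fill(6,0,G) [3 cells changed]:
KKKKKK
KKKKKK
KKKKKK
KKKKKK
KKKKKK
KKKKKK
GGGKGG
KKKKGG
KKKKKK
After op 3 fill(8,5,K) [0 cells changed]:
KKKKKK
KKKKKK
KKKKKK
KKKKKK
KKKKKK
KKKKKK
GGGKGG
KKKKGG
KKKKKK
After op 4 paint(5,1,K):
KKKKKK
KKKKKK
KKKKKK
KKKKKK
KKKKKK
KKKKKK
GGGKGG
KKKKGG
KKKKKK
After op 5 paint(0,3,B):
KKKBKK
KKKKKK
KKKKKK
KKKKKK
KKKKKK
KKKKKK
GGGKGG
KKKKGG
KKKKKK
After op 6 paint(0,5,Y):
KKKBKY
KKKKKK
KKKKKK
KKKKKK
KKKKKK
KKKKKK
GGGKGG
KKKKGG
KKKKKK
After op 7 paint(3,1,B):
KKKBKY
KKKKKK
KKKKKK
KBKKKK
KKKKKK
KKKKKK
GGGKGG
KKKKGG
KKKKKK

Answer: KKKBKY
KKKKKK
KKKKKK
KBKKKK
KKKKKK
KKKKKK
GGGKGG
KKKKGG
KKKKKK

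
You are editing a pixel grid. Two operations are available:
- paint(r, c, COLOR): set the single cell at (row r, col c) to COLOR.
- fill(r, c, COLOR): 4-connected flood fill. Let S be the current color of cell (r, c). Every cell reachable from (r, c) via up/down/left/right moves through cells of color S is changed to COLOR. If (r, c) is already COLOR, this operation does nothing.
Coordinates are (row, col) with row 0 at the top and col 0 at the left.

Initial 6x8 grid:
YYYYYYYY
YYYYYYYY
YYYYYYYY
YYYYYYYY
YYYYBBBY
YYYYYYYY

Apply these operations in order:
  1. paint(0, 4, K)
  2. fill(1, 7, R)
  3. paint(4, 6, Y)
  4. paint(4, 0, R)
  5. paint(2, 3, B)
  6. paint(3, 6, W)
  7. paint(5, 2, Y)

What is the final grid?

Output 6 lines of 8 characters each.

Answer: RRRRKRRR
RRRRRRRR
RRRBRRRR
RRRRRRWR
RRRRBBYR
RRYRRRRR

Derivation:
After op 1 paint(0,4,K):
YYYYKYYY
YYYYYYYY
YYYYYYYY
YYYYYYYY
YYYYBBBY
YYYYYYYY
After op 2 fill(1,7,R) [44 cells changed]:
RRRRKRRR
RRRRRRRR
RRRRRRRR
RRRRRRRR
RRRRBBBR
RRRRRRRR
After op 3 paint(4,6,Y):
RRRRKRRR
RRRRRRRR
RRRRRRRR
RRRRRRRR
RRRRBBYR
RRRRRRRR
After op 4 paint(4,0,R):
RRRRKRRR
RRRRRRRR
RRRRRRRR
RRRRRRRR
RRRRBBYR
RRRRRRRR
After op 5 paint(2,3,B):
RRRRKRRR
RRRRRRRR
RRRBRRRR
RRRRRRRR
RRRRBBYR
RRRRRRRR
After op 6 paint(3,6,W):
RRRRKRRR
RRRRRRRR
RRRBRRRR
RRRRRRWR
RRRRBBYR
RRRRRRRR
After op 7 paint(5,2,Y):
RRRRKRRR
RRRRRRRR
RRRBRRRR
RRRRRRWR
RRRRBBYR
RRYRRRRR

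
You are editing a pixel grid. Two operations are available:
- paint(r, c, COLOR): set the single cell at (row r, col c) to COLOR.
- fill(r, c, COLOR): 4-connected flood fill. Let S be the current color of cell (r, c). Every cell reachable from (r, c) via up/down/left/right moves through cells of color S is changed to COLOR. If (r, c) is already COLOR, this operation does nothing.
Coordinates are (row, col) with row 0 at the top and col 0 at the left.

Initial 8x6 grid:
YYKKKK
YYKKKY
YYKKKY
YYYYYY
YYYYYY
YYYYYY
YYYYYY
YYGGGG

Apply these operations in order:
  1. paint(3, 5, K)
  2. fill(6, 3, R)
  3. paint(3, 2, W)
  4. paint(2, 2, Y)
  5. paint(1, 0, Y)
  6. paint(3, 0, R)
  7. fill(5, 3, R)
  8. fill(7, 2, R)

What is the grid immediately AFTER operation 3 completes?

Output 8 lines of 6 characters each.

After op 1 paint(3,5,K):
YYKKKK
YYKKKY
YYKKKY
YYYYYK
YYYYYY
YYYYYY
YYYYYY
YYGGGG
After op 2 fill(6,3,R) [31 cells changed]:
RRKKKK
RRKKKY
RRKKKY
RRRRRK
RRRRRR
RRRRRR
RRRRRR
RRGGGG
After op 3 paint(3,2,W):
RRKKKK
RRKKKY
RRKKKY
RRWRRK
RRRRRR
RRRRRR
RRRRRR
RRGGGG

Answer: RRKKKK
RRKKKY
RRKKKY
RRWRRK
RRRRRR
RRRRRR
RRRRRR
RRGGGG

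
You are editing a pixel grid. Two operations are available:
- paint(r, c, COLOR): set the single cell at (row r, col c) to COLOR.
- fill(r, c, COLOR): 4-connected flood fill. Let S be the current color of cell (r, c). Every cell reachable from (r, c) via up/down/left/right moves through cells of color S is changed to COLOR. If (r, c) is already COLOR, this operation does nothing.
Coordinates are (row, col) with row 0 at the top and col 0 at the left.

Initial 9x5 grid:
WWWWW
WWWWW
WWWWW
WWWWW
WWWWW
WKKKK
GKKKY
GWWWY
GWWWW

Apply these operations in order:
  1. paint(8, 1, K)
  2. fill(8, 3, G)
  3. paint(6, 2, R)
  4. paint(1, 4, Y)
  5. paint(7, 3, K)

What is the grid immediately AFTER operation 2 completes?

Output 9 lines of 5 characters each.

After op 1 paint(8,1,K):
WWWWW
WWWWW
WWWWW
WWWWW
WWWWW
WKKKK
GKKKY
GWWWY
GKWWW
After op 2 fill(8,3,G) [6 cells changed]:
WWWWW
WWWWW
WWWWW
WWWWW
WWWWW
WKKKK
GKKKY
GGGGY
GKGGG

Answer: WWWWW
WWWWW
WWWWW
WWWWW
WWWWW
WKKKK
GKKKY
GGGGY
GKGGG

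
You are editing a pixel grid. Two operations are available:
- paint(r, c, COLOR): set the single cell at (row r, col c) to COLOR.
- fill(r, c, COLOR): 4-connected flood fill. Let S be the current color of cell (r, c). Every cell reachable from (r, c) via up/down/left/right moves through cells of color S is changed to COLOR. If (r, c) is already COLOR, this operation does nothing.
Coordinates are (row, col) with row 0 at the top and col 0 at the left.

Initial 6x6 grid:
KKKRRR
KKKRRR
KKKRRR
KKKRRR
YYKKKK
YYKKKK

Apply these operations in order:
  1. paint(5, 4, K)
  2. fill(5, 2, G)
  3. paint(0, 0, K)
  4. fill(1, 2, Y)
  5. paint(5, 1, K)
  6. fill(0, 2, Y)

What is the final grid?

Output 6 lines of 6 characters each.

After op 1 paint(5,4,K):
KKKRRR
KKKRRR
KKKRRR
KKKRRR
YYKKKK
YYKKKK
After op 2 fill(5,2,G) [20 cells changed]:
GGGRRR
GGGRRR
GGGRRR
GGGRRR
YYGGGG
YYGGGG
After op 3 paint(0,0,K):
KGGRRR
GGGRRR
GGGRRR
GGGRRR
YYGGGG
YYGGGG
After op 4 fill(1,2,Y) [19 cells changed]:
KYYRRR
YYYRRR
YYYRRR
YYYRRR
YYYYYY
YYYYYY
After op 5 paint(5,1,K):
KYYRRR
YYYRRR
YYYRRR
YYYRRR
YYYYYY
YKYYYY
After op 6 fill(0,2,Y) [0 cells changed]:
KYYRRR
YYYRRR
YYYRRR
YYYRRR
YYYYYY
YKYYYY

Answer: KYYRRR
YYYRRR
YYYRRR
YYYRRR
YYYYYY
YKYYYY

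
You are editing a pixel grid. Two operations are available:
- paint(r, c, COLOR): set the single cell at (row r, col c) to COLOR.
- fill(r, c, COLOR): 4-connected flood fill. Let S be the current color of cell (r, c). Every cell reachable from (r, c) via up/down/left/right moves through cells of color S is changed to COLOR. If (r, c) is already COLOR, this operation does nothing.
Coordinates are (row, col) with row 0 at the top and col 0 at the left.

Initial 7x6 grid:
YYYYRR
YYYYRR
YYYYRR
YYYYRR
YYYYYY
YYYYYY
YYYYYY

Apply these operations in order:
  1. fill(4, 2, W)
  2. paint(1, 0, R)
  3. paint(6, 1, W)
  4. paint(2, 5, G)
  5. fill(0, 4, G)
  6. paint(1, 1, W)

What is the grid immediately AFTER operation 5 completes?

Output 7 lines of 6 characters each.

Answer: WWWWGG
RWWWGG
WWWWGG
WWWWGG
WWWWWW
WWWWWW
WWWWWW

Derivation:
After op 1 fill(4,2,W) [34 cells changed]:
WWWWRR
WWWWRR
WWWWRR
WWWWRR
WWWWWW
WWWWWW
WWWWWW
After op 2 paint(1,0,R):
WWWWRR
RWWWRR
WWWWRR
WWWWRR
WWWWWW
WWWWWW
WWWWWW
After op 3 paint(6,1,W):
WWWWRR
RWWWRR
WWWWRR
WWWWRR
WWWWWW
WWWWWW
WWWWWW
After op 4 paint(2,5,G):
WWWWRR
RWWWRR
WWWWRG
WWWWRR
WWWWWW
WWWWWW
WWWWWW
After op 5 fill(0,4,G) [7 cells changed]:
WWWWGG
RWWWGG
WWWWGG
WWWWGG
WWWWWW
WWWWWW
WWWWWW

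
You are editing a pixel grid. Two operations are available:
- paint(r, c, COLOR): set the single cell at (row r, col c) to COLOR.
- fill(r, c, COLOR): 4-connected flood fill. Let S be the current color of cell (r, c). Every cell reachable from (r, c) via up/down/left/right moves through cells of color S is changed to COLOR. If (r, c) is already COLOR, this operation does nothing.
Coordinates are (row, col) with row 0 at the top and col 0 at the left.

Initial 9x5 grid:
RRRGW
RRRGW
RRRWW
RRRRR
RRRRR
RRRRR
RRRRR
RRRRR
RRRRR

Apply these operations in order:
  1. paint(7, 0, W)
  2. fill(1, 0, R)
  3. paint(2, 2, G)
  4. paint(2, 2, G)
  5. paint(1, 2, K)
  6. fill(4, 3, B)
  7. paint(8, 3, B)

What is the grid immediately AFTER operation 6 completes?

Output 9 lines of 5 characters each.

Answer: BBBGW
BBKGW
BBGWW
BBBBB
BBBBB
BBBBB
BBBBB
WBBBB
BBBBB

Derivation:
After op 1 paint(7,0,W):
RRRGW
RRRGW
RRRWW
RRRRR
RRRRR
RRRRR
RRRRR
WRRRR
RRRRR
After op 2 fill(1,0,R) [0 cells changed]:
RRRGW
RRRGW
RRRWW
RRRRR
RRRRR
RRRRR
RRRRR
WRRRR
RRRRR
After op 3 paint(2,2,G):
RRRGW
RRRGW
RRGWW
RRRRR
RRRRR
RRRRR
RRRRR
WRRRR
RRRRR
After op 4 paint(2,2,G):
RRRGW
RRRGW
RRGWW
RRRRR
RRRRR
RRRRR
RRRRR
WRRRR
RRRRR
After op 5 paint(1,2,K):
RRRGW
RRKGW
RRGWW
RRRRR
RRRRR
RRRRR
RRRRR
WRRRR
RRRRR
After op 6 fill(4,3,B) [36 cells changed]:
BBBGW
BBKGW
BBGWW
BBBBB
BBBBB
BBBBB
BBBBB
WBBBB
BBBBB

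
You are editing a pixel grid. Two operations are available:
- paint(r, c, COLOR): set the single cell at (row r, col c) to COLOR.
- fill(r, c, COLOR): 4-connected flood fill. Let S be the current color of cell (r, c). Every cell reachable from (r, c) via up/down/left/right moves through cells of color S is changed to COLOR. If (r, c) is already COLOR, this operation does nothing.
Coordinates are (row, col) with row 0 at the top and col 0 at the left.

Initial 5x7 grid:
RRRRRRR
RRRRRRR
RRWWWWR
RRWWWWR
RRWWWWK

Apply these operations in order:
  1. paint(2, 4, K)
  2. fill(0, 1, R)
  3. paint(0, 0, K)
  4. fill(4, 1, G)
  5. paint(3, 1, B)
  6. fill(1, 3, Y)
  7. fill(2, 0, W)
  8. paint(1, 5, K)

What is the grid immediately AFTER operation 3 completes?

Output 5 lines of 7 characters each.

After op 1 paint(2,4,K):
RRRRRRR
RRRRRRR
RRWWKWR
RRWWWWR
RRWWWWK
After op 2 fill(0,1,R) [0 cells changed]:
RRRRRRR
RRRRRRR
RRWWKWR
RRWWWWR
RRWWWWK
After op 3 paint(0,0,K):
KRRRRRR
RRRRRRR
RRWWKWR
RRWWWWR
RRWWWWK

Answer: KRRRRRR
RRRRRRR
RRWWKWR
RRWWWWR
RRWWWWK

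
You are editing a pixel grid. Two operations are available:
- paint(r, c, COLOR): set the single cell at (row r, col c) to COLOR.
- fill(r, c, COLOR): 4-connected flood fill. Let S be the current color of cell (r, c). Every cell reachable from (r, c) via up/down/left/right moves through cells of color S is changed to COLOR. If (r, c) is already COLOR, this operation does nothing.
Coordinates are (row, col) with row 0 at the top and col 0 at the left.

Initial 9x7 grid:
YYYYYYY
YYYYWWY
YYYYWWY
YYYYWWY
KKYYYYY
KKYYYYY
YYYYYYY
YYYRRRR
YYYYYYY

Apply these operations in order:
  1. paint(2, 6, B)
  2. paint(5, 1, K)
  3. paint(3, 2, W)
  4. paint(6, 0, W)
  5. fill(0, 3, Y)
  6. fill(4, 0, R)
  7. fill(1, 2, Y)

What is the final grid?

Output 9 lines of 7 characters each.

Answer: YYYYYYY
YYYYWWY
YYYYWWB
YYWYWWY
RRYYYYY
RRYYYYY
WYYYYYY
YYYRRRR
YYYYYYY

Derivation:
After op 1 paint(2,6,B):
YYYYYYY
YYYYWWY
YYYYWWB
YYYYWWY
KKYYYYY
KKYYYYY
YYYYYYY
YYYRRRR
YYYYYYY
After op 2 paint(5,1,K):
YYYYYYY
YYYYWWY
YYYYWWB
YYYYWWY
KKYYYYY
KKYYYYY
YYYYYYY
YYYRRRR
YYYYYYY
After op 3 paint(3,2,W):
YYYYYYY
YYYYWWY
YYYYWWB
YYWYWWY
KKYYYYY
KKYYYYY
YYYYYYY
YYYRRRR
YYYYYYY
After op 4 paint(6,0,W):
YYYYYYY
YYYYWWY
YYYYWWB
YYWYWWY
KKYYYYY
KKYYYYY
WYYYYYY
YYYRRRR
YYYYYYY
After op 5 fill(0,3,Y) [0 cells changed]:
YYYYYYY
YYYYWWY
YYYYWWB
YYWYWWY
KKYYYYY
KKYYYYY
WYYYYYY
YYYRRRR
YYYYYYY
After op 6 fill(4,0,R) [4 cells changed]:
YYYYYYY
YYYYWWY
YYYYWWB
YYWYWWY
RRYYYYY
RRYYYYY
WYYYYYY
YYYRRRR
YYYYYYY
After op 7 fill(1,2,Y) [0 cells changed]:
YYYYYYY
YYYYWWY
YYYYWWB
YYWYWWY
RRYYYYY
RRYYYYY
WYYYYYY
YYYRRRR
YYYYYYY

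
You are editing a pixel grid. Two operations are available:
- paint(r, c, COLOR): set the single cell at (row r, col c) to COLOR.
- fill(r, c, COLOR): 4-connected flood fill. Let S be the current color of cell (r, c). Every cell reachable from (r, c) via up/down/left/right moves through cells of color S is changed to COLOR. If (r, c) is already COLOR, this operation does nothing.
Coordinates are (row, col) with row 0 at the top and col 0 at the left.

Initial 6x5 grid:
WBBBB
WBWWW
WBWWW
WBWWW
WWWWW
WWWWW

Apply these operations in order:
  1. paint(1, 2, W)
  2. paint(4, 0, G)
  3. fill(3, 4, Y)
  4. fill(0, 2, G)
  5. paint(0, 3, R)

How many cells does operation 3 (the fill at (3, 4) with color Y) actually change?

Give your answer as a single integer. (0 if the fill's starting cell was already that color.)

Answer: 18

Derivation:
After op 1 paint(1,2,W):
WBBBB
WBWWW
WBWWW
WBWWW
WWWWW
WWWWW
After op 2 paint(4,0,G):
WBBBB
WBWWW
WBWWW
WBWWW
GWWWW
WWWWW
After op 3 fill(3,4,Y) [18 cells changed]:
WBBBB
WBYYY
WBYYY
WBYYY
GYYYY
YYYYY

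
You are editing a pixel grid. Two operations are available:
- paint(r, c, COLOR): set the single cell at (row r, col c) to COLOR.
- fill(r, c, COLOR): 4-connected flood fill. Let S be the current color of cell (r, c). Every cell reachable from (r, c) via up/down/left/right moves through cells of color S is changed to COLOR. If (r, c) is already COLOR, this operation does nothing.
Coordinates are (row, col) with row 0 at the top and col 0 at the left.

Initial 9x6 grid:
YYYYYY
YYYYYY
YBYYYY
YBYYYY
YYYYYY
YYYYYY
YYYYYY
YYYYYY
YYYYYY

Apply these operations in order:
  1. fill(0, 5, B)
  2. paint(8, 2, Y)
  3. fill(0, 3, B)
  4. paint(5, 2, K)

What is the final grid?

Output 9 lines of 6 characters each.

Answer: BBBBBB
BBBBBB
BBBBBB
BBBBBB
BBBBBB
BBKBBB
BBBBBB
BBBBBB
BBYBBB

Derivation:
After op 1 fill(0,5,B) [52 cells changed]:
BBBBBB
BBBBBB
BBBBBB
BBBBBB
BBBBBB
BBBBBB
BBBBBB
BBBBBB
BBBBBB
After op 2 paint(8,2,Y):
BBBBBB
BBBBBB
BBBBBB
BBBBBB
BBBBBB
BBBBBB
BBBBBB
BBBBBB
BBYBBB
After op 3 fill(0,3,B) [0 cells changed]:
BBBBBB
BBBBBB
BBBBBB
BBBBBB
BBBBBB
BBBBBB
BBBBBB
BBBBBB
BBYBBB
After op 4 paint(5,2,K):
BBBBBB
BBBBBB
BBBBBB
BBBBBB
BBBBBB
BBKBBB
BBBBBB
BBBBBB
BBYBBB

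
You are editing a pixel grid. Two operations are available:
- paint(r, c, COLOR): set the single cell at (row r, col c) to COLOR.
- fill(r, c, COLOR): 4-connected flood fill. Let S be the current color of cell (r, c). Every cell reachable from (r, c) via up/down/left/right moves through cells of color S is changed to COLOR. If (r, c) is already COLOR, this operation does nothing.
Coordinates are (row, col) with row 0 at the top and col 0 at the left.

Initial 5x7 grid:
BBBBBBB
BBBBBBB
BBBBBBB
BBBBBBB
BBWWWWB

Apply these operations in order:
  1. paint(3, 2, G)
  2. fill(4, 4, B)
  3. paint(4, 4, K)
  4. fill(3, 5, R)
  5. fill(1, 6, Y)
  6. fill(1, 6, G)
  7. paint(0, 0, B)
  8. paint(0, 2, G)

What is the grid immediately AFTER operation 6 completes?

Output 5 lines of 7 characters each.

Answer: GGGGGGG
GGGGGGG
GGGGGGG
GGGGGGG
GGGGKGG

Derivation:
After op 1 paint(3,2,G):
BBBBBBB
BBBBBBB
BBBBBBB
BBGBBBB
BBWWWWB
After op 2 fill(4,4,B) [4 cells changed]:
BBBBBBB
BBBBBBB
BBBBBBB
BBGBBBB
BBBBBBB
After op 3 paint(4,4,K):
BBBBBBB
BBBBBBB
BBBBBBB
BBGBBBB
BBBBKBB
After op 4 fill(3,5,R) [33 cells changed]:
RRRRRRR
RRRRRRR
RRRRRRR
RRGRRRR
RRRRKRR
After op 5 fill(1,6,Y) [33 cells changed]:
YYYYYYY
YYYYYYY
YYYYYYY
YYGYYYY
YYYYKYY
After op 6 fill(1,6,G) [33 cells changed]:
GGGGGGG
GGGGGGG
GGGGGGG
GGGGGGG
GGGGKGG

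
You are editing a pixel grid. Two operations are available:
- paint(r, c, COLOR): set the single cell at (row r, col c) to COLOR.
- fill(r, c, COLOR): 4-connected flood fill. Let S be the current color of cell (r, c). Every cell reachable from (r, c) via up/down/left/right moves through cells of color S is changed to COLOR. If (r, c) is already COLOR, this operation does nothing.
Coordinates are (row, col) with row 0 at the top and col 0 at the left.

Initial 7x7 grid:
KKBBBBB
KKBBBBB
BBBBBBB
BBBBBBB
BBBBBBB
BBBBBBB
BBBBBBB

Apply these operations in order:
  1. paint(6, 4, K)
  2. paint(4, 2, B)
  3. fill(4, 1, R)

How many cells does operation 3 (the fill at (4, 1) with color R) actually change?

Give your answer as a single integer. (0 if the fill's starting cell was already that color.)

Answer: 44

Derivation:
After op 1 paint(6,4,K):
KKBBBBB
KKBBBBB
BBBBBBB
BBBBBBB
BBBBBBB
BBBBBBB
BBBBKBB
After op 2 paint(4,2,B):
KKBBBBB
KKBBBBB
BBBBBBB
BBBBBBB
BBBBBBB
BBBBBBB
BBBBKBB
After op 3 fill(4,1,R) [44 cells changed]:
KKRRRRR
KKRRRRR
RRRRRRR
RRRRRRR
RRRRRRR
RRRRRRR
RRRRKRR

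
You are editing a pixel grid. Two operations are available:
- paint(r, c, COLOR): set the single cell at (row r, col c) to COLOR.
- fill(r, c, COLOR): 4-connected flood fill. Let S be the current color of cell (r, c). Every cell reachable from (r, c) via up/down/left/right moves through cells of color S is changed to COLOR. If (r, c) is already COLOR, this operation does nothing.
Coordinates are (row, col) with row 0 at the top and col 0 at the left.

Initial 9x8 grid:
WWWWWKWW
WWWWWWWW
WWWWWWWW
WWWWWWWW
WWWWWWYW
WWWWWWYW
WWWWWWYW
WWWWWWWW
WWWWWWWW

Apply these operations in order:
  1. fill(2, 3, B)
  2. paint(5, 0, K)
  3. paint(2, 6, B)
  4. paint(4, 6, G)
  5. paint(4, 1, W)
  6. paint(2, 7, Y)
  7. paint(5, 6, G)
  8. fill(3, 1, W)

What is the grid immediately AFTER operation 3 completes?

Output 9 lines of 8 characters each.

Answer: BBBBBKBB
BBBBBBBB
BBBBBBBB
BBBBBBBB
BBBBBBYB
KBBBBBYB
BBBBBBYB
BBBBBBBB
BBBBBBBB

Derivation:
After op 1 fill(2,3,B) [68 cells changed]:
BBBBBKBB
BBBBBBBB
BBBBBBBB
BBBBBBBB
BBBBBBYB
BBBBBBYB
BBBBBBYB
BBBBBBBB
BBBBBBBB
After op 2 paint(5,0,K):
BBBBBKBB
BBBBBBBB
BBBBBBBB
BBBBBBBB
BBBBBBYB
KBBBBBYB
BBBBBBYB
BBBBBBBB
BBBBBBBB
After op 3 paint(2,6,B):
BBBBBKBB
BBBBBBBB
BBBBBBBB
BBBBBBBB
BBBBBBYB
KBBBBBYB
BBBBBBYB
BBBBBBBB
BBBBBBBB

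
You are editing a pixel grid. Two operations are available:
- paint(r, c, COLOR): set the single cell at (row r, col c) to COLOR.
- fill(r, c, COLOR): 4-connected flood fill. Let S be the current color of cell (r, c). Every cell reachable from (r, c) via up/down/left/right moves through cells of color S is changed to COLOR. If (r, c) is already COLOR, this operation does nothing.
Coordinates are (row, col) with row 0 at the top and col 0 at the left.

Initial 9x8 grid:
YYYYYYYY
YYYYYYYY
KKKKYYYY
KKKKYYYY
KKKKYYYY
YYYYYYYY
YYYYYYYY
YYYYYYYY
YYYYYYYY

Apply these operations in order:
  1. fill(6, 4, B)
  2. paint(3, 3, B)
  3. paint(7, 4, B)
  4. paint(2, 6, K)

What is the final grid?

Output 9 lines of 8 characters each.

After op 1 fill(6,4,B) [60 cells changed]:
BBBBBBBB
BBBBBBBB
KKKKBBBB
KKKKBBBB
KKKKBBBB
BBBBBBBB
BBBBBBBB
BBBBBBBB
BBBBBBBB
After op 2 paint(3,3,B):
BBBBBBBB
BBBBBBBB
KKKKBBBB
KKKBBBBB
KKKKBBBB
BBBBBBBB
BBBBBBBB
BBBBBBBB
BBBBBBBB
After op 3 paint(7,4,B):
BBBBBBBB
BBBBBBBB
KKKKBBBB
KKKBBBBB
KKKKBBBB
BBBBBBBB
BBBBBBBB
BBBBBBBB
BBBBBBBB
After op 4 paint(2,6,K):
BBBBBBBB
BBBBBBBB
KKKKBBKB
KKKBBBBB
KKKKBBBB
BBBBBBBB
BBBBBBBB
BBBBBBBB
BBBBBBBB

Answer: BBBBBBBB
BBBBBBBB
KKKKBBKB
KKKBBBBB
KKKKBBBB
BBBBBBBB
BBBBBBBB
BBBBBBBB
BBBBBBBB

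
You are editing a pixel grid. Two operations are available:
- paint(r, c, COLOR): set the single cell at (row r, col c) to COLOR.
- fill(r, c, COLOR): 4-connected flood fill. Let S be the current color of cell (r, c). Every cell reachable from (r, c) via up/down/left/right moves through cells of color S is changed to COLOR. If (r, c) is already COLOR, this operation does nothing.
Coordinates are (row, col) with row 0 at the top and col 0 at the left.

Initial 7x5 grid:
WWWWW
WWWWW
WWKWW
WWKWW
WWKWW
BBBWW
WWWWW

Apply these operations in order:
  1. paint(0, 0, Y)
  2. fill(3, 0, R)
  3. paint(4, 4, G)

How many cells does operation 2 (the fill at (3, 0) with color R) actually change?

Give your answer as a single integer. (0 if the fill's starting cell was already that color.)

Answer: 28

Derivation:
After op 1 paint(0,0,Y):
YWWWW
WWWWW
WWKWW
WWKWW
WWKWW
BBBWW
WWWWW
After op 2 fill(3,0,R) [28 cells changed]:
YRRRR
RRRRR
RRKRR
RRKRR
RRKRR
BBBRR
RRRRR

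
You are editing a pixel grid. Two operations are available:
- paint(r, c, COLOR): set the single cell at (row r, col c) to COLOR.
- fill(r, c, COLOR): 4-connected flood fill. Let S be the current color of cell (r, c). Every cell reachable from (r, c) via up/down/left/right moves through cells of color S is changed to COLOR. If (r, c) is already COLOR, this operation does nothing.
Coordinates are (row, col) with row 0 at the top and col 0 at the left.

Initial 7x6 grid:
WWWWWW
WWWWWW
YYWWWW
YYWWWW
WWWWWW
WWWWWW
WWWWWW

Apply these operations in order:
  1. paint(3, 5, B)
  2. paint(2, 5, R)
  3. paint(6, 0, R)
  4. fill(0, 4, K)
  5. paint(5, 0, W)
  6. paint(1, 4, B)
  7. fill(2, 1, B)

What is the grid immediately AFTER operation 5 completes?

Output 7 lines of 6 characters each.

Answer: KKKKKK
KKKKKK
YYKKKR
YYKKKB
KKKKKK
WKKKKK
RKKKKK

Derivation:
After op 1 paint(3,5,B):
WWWWWW
WWWWWW
YYWWWW
YYWWWB
WWWWWW
WWWWWW
WWWWWW
After op 2 paint(2,5,R):
WWWWWW
WWWWWW
YYWWWR
YYWWWB
WWWWWW
WWWWWW
WWWWWW
After op 3 paint(6,0,R):
WWWWWW
WWWWWW
YYWWWR
YYWWWB
WWWWWW
WWWWWW
RWWWWW
After op 4 fill(0,4,K) [35 cells changed]:
KKKKKK
KKKKKK
YYKKKR
YYKKKB
KKKKKK
KKKKKK
RKKKKK
After op 5 paint(5,0,W):
KKKKKK
KKKKKK
YYKKKR
YYKKKB
KKKKKK
WKKKKK
RKKKKK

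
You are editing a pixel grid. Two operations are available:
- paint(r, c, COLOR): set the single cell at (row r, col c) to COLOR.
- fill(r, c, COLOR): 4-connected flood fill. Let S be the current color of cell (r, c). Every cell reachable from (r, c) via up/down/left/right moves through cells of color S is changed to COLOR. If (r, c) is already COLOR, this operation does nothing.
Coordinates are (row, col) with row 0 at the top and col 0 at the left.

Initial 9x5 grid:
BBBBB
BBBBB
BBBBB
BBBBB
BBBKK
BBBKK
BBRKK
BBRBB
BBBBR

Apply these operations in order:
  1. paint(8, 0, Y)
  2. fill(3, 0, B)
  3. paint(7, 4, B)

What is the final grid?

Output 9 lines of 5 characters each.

After op 1 paint(8,0,Y):
BBBBB
BBBBB
BBBBB
BBBBB
BBBKK
BBBKK
BBRKK
BBRBB
YBBBR
After op 2 fill(3,0,B) [0 cells changed]:
BBBBB
BBBBB
BBBBB
BBBBB
BBBKK
BBBKK
BBRKK
BBRBB
YBBBR
After op 3 paint(7,4,B):
BBBBB
BBBBB
BBBBB
BBBBB
BBBKK
BBBKK
BBRKK
BBRBB
YBBBR

Answer: BBBBB
BBBBB
BBBBB
BBBBB
BBBKK
BBBKK
BBRKK
BBRBB
YBBBR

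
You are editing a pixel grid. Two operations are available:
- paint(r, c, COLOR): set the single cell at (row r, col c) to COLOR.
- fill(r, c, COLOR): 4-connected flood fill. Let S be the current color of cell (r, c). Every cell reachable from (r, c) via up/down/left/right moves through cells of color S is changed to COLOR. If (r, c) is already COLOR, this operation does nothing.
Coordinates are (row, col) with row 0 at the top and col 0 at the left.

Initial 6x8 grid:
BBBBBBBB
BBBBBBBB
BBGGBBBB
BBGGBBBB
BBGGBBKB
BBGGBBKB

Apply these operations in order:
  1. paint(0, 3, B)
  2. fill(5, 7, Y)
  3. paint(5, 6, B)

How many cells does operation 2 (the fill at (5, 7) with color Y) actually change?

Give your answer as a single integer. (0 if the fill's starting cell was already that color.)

After op 1 paint(0,3,B):
BBBBBBBB
BBBBBBBB
BBGGBBBB
BBGGBBBB
BBGGBBKB
BBGGBBKB
After op 2 fill(5,7,Y) [38 cells changed]:
YYYYYYYY
YYYYYYYY
YYGGYYYY
YYGGYYYY
YYGGYYKY
YYGGYYKY

Answer: 38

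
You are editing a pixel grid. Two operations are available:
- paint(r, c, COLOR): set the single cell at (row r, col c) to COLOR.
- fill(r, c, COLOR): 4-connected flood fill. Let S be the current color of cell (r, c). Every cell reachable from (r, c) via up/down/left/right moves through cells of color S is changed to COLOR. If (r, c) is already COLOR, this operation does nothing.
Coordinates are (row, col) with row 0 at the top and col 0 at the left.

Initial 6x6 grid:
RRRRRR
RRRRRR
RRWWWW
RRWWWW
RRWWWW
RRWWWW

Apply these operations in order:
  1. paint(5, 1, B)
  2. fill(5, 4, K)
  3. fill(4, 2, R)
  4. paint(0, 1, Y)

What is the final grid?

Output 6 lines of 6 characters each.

Answer: RYRRRR
RRRRRR
RRRRRR
RRRRRR
RRRRRR
RBRRRR

Derivation:
After op 1 paint(5,1,B):
RRRRRR
RRRRRR
RRWWWW
RRWWWW
RRWWWW
RBWWWW
After op 2 fill(5,4,K) [16 cells changed]:
RRRRRR
RRRRRR
RRKKKK
RRKKKK
RRKKKK
RBKKKK
After op 3 fill(4,2,R) [16 cells changed]:
RRRRRR
RRRRRR
RRRRRR
RRRRRR
RRRRRR
RBRRRR
After op 4 paint(0,1,Y):
RYRRRR
RRRRRR
RRRRRR
RRRRRR
RRRRRR
RBRRRR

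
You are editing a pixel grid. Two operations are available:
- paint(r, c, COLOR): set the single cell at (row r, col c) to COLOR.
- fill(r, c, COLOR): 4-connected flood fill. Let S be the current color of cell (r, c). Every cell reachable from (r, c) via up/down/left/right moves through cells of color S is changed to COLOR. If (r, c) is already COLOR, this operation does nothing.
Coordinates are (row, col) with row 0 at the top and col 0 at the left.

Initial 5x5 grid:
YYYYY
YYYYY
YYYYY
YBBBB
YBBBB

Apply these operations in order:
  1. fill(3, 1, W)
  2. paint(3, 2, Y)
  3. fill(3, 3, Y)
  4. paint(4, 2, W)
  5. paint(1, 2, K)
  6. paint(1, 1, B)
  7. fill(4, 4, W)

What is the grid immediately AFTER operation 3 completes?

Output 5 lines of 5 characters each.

After op 1 fill(3,1,W) [8 cells changed]:
YYYYY
YYYYY
YYYYY
YWWWW
YWWWW
After op 2 paint(3,2,Y):
YYYYY
YYYYY
YYYYY
YWYWW
YWWWW
After op 3 fill(3,3,Y) [7 cells changed]:
YYYYY
YYYYY
YYYYY
YYYYY
YYYYY

Answer: YYYYY
YYYYY
YYYYY
YYYYY
YYYYY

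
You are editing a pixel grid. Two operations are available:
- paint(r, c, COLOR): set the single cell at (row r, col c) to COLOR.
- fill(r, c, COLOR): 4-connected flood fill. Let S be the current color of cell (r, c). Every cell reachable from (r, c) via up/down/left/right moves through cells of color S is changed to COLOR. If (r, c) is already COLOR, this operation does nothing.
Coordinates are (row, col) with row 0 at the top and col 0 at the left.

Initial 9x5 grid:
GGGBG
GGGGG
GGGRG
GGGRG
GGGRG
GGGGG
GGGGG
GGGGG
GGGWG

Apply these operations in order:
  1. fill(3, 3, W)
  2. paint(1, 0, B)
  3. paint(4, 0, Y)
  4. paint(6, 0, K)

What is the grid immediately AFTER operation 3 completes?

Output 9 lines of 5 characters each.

After op 1 fill(3,3,W) [3 cells changed]:
GGGBG
GGGGG
GGGWG
GGGWG
GGGWG
GGGGG
GGGGG
GGGGG
GGGWG
After op 2 paint(1,0,B):
GGGBG
BGGGG
GGGWG
GGGWG
GGGWG
GGGGG
GGGGG
GGGGG
GGGWG
After op 3 paint(4,0,Y):
GGGBG
BGGGG
GGGWG
GGGWG
YGGWG
GGGGG
GGGGG
GGGGG
GGGWG

Answer: GGGBG
BGGGG
GGGWG
GGGWG
YGGWG
GGGGG
GGGGG
GGGGG
GGGWG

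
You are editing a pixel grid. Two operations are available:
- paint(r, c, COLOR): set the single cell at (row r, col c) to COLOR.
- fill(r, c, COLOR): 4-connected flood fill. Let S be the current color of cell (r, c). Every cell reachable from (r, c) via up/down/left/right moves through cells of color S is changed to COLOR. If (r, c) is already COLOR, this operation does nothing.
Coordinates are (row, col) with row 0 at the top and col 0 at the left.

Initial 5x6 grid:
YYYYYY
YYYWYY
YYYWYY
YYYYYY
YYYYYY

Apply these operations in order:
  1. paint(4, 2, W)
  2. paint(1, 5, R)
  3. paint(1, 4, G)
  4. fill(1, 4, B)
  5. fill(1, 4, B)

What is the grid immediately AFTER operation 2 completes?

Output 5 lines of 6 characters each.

After op 1 paint(4,2,W):
YYYYYY
YYYWYY
YYYWYY
YYYYYY
YYWYYY
After op 2 paint(1,5,R):
YYYYYY
YYYWYR
YYYWYY
YYYYYY
YYWYYY

Answer: YYYYYY
YYYWYR
YYYWYY
YYYYYY
YYWYYY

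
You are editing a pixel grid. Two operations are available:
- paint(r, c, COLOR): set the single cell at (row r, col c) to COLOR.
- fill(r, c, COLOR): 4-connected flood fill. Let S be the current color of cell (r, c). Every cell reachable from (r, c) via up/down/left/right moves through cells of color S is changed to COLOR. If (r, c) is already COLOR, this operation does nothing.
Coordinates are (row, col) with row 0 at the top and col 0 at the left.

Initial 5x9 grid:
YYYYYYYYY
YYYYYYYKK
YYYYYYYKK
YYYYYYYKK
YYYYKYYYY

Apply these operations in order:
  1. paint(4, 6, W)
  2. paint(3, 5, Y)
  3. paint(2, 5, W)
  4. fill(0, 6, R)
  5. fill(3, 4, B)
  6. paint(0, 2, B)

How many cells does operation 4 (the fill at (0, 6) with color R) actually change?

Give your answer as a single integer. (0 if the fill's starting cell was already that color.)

After op 1 paint(4,6,W):
YYYYYYYYY
YYYYYYYKK
YYYYYYYKK
YYYYYYYKK
YYYYKYWYY
After op 2 paint(3,5,Y):
YYYYYYYYY
YYYYYYYKK
YYYYYYYKK
YYYYYYYKK
YYYYKYWYY
After op 3 paint(2,5,W):
YYYYYYYYY
YYYYYYYKK
YYYYYWYKK
YYYYYYYKK
YYYYKYWYY
After op 4 fill(0,6,R) [34 cells changed]:
RRRRRRRRR
RRRRRRRKK
RRRRRWRKK
RRRRRRRKK
RRRRKRWYY

Answer: 34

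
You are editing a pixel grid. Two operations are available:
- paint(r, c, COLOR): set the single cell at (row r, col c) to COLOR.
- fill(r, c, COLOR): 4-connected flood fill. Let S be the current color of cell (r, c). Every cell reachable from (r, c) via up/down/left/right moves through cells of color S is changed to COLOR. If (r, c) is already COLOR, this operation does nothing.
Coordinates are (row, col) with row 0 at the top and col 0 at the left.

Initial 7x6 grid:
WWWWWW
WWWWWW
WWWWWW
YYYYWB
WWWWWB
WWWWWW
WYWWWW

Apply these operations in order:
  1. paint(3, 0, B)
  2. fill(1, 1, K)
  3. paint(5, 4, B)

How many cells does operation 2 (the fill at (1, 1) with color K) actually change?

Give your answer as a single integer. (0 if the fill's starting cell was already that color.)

After op 1 paint(3,0,B):
WWWWWW
WWWWWW
WWWWWW
BYYYWB
WWWWWB
WWWWWW
WYWWWW
After op 2 fill(1,1,K) [35 cells changed]:
KKKKKK
KKKKKK
KKKKKK
BYYYKB
KKKKKB
KKKKKK
KYKKKK

Answer: 35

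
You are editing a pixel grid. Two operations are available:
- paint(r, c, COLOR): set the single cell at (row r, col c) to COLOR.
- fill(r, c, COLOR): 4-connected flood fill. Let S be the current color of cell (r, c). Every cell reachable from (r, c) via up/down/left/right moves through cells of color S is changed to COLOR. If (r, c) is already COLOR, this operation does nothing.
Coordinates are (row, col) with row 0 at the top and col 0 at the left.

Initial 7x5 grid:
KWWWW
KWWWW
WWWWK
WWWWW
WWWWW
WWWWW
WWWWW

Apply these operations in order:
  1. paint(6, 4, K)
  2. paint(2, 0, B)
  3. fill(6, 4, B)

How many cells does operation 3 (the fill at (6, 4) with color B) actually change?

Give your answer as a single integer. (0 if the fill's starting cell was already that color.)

After op 1 paint(6,4,K):
KWWWW
KWWWW
WWWWK
WWWWW
WWWWW
WWWWW
WWWWK
After op 2 paint(2,0,B):
KWWWW
KWWWW
BWWWK
WWWWW
WWWWW
WWWWW
WWWWK
After op 3 fill(6,4,B) [1 cells changed]:
KWWWW
KWWWW
BWWWK
WWWWW
WWWWW
WWWWW
WWWWB

Answer: 1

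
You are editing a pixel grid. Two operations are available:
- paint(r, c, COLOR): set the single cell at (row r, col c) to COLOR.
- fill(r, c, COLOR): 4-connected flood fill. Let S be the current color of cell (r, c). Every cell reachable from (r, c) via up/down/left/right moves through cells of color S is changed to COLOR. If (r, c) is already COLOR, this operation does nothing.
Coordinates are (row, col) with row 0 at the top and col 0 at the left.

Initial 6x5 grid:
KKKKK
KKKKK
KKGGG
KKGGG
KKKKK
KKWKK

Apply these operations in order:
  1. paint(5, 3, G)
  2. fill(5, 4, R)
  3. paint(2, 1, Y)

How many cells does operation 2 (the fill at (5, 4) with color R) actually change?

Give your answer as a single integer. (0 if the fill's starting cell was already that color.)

Answer: 22

Derivation:
After op 1 paint(5,3,G):
KKKKK
KKKKK
KKGGG
KKGGG
KKKKK
KKWGK
After op 2 fill(5,4,R) [22 cells changed]:
RRRRR
RRRRR
RRGGG
RRGGG
RRRRR
RRWGR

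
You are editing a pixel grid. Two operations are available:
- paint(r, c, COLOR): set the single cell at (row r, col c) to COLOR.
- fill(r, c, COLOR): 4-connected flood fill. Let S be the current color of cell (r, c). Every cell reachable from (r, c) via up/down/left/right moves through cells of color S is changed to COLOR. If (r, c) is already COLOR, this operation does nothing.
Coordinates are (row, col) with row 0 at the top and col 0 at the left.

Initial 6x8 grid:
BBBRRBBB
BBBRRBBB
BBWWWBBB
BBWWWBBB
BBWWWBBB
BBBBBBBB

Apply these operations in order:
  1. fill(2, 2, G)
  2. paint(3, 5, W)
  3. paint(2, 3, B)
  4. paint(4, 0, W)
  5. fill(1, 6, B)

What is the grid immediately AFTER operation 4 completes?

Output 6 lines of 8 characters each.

After op 1 fill(2,2,G) [9 cells changed]:
BBBRRBBB
BBBRRBBB
BBGGGBBB
BBGGGBBB
BBGGGBBB
BBBBBBBB
After op 2 paint(3,5,W):
BBBRRBBB
BBBRRBBB
BBGGGBBB
BBGGGWBB
BBGGGBBB
BBBBBBBB
After op 3 paint(2,3,B):
BBBRRBBB
BBBRRBBB
BBGBGBBB
BBGGGWBB
BBGGGBBB
BBBBBBBB
After op 4 paint(4,0,W):
BBBRRBBB
BBBRRBBB
BBGBGBBB
BBGGGWBB
WBGGGBBB
BBBBBBBB

Answer: BBBRRBBB
BBBRRBBB
BBGBGBBB
BBGGGWBB
WBGGGBBB
BBBBBBBB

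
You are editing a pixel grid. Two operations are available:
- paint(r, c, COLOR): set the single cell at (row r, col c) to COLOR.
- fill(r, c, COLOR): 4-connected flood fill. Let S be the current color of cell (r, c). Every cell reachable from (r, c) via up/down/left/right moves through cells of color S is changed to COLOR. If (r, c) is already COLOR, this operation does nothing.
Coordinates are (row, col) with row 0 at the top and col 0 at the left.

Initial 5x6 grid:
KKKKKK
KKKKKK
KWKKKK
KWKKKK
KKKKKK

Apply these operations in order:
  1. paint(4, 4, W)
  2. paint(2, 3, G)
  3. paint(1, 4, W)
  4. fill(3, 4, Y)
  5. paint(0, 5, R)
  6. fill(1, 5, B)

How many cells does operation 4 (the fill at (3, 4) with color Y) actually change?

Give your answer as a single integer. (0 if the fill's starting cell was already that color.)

Answer: 25

Derivation:
After op 1 paint(4,4,W):
KKKKKK
KKKKKK
KWKKKK
KWKKKK
KKKKWK
After op 2 paint(2,3,G):
KKKKKK
KKKKKK
KWKGKK
KWKKKK
KKKKWK
After op 3 paint(1,4,W):
KKKKKK
KKKKWK
KWKGKK
KWKKKK
KKKKWK
After op 4 fill(3,4,Y) [25 cells changed]:
YYYYYY
YYYYWY
YWYGYY
YWYYYY
YYYYWY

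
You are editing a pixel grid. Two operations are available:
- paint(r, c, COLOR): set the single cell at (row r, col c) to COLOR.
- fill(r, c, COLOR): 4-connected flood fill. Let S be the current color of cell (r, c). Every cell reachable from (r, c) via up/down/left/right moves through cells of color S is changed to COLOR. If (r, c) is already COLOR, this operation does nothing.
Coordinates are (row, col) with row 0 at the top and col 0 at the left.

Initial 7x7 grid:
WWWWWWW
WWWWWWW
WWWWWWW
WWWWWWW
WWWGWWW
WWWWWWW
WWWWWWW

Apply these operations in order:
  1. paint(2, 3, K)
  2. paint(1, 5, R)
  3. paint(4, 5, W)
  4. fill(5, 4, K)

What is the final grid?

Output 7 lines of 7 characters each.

Answer: KKKKKKK
KKKKKRK
KKKKKKK
KKKKKKK
KKKGKKK
KKKKKKK
KKKKKKK

Derivation:
After op 1 paint(2,3,K):
WWWWWWW
WWWWWWW
WWWKWWW
WWWWWWW
WWWGWWW
WWWWWWW
WWWWWWW
After op 2 paint(1,5,R):
WWWWWWW
WWWWWRW
WWWKWWW
WWWWWWW
WWWGWWW
WWWWWWW
WWWWWWW
After op 3 paint(4,5,W):
WWWWWWW
WWWWWRW
WWWKWWW
WWWWWWW
WWWGWWW
WWWWWWW
WWWWWWW
After op 4 fill(5,4,K) [46 cells changed]:
KKKKKKK
KKKKKRK
KKKKKKK
KKKKKKK
KKKGKKK
KKKKKKK
KKKKKKK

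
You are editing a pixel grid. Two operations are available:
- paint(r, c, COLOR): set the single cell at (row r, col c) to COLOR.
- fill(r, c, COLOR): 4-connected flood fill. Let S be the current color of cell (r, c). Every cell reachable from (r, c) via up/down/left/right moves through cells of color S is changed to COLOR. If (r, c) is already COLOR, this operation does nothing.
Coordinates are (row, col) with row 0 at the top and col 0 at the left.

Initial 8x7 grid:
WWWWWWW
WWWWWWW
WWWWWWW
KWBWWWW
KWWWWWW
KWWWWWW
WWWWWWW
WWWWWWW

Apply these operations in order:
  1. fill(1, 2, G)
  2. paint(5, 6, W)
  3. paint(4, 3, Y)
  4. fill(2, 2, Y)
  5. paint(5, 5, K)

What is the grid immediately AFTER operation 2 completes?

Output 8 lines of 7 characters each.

Answer: GGGGGGG
GGGGGGG
GGGGGGG
KGBGGGG
KGGGGGG
KGGGGGW
GGGGGGG
GGGGGGG

Derivation:
After op 1 fill(1,2,G) [52 cells changed]:
GGGGGGG
GGGGGGG
GGGGGGG
KGBGGGG
KGGGGGG
KGGGGGG
GGGGGGG
GGGGGGG
After op 2 paint(5,6,W):
GGGGGGG
GGGGGGG
GGGGGGG
KGBGGGG
KGGGGGG
KGGGGGW
GGGGGGG
GGGGGGG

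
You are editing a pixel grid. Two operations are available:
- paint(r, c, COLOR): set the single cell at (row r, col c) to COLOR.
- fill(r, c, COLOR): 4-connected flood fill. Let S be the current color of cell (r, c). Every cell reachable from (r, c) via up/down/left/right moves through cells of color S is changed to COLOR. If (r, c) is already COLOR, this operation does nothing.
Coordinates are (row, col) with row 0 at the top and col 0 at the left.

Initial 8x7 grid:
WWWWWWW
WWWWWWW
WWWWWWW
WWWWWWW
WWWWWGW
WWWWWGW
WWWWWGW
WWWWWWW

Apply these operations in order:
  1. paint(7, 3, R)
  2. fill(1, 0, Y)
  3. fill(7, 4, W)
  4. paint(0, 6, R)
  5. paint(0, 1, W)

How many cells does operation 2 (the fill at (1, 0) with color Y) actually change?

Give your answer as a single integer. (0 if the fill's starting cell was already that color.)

After op 1 paint(7,3,R):
WWWWWWW
WWWWWWW
WWWWWWW
WWWWWWW
WWWWWGW
WWWWWGW
WWWWWGW
WWWRWWW
After op 2 fill(1,0,Y) [52 cells changed]:
YYYYYYY
YYYYYYY
YYYYYYY
YYYYYYY
YYYYYGY
YYYYYGY
YYYYYGY
YYYRYYY

Answer: 52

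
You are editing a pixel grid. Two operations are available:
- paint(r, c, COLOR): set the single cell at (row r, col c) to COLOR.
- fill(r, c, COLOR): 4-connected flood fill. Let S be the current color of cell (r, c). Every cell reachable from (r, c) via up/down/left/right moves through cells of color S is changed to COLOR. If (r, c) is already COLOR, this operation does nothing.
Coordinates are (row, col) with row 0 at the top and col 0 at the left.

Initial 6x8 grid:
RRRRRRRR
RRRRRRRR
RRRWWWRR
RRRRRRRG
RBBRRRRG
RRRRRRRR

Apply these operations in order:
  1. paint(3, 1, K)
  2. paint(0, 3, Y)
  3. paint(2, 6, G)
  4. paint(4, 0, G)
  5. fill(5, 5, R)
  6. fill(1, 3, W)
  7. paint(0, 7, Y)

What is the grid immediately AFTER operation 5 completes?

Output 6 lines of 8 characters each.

Answer: RRRYRRRR
RRRRRRRR
RRRWWWGR
RKRRRRRG
GBBRRRRG
RRRRRRRR

Derivation:
After op 1 paint(3,1,K):
RRRRRRRR
RRRRRRRR
RRRWWWRR
RKRRRRRG
RBBRRRRG
RRRRRRRR
After op 2 paint(0,3,Y):
RRRYRRRR
RRRRRRRR
RRRWWWRR
RKRRRRRG
RBBRRRRG
RRRRRRRR
After op 3 paint(2,6,G):
RRRYRRRR
RRRRRRRR
RRRWWWGR
RKRRRRRG
RBBRRRRG
RRRRRRRR
After op 4 paint(4,0,G):
RRRYRRRR
RRRRRRRR
RRRWWWGR
RKRRRRRG
GBBRRRRG
RRRRRRRR
After op 5 fill(5,5,R) [0 cells changed]:
RRRYRRRR
RRRRRRRR
RRRWWWGR
RKRRRRRG
GBBRRRRG
RRRRRRRR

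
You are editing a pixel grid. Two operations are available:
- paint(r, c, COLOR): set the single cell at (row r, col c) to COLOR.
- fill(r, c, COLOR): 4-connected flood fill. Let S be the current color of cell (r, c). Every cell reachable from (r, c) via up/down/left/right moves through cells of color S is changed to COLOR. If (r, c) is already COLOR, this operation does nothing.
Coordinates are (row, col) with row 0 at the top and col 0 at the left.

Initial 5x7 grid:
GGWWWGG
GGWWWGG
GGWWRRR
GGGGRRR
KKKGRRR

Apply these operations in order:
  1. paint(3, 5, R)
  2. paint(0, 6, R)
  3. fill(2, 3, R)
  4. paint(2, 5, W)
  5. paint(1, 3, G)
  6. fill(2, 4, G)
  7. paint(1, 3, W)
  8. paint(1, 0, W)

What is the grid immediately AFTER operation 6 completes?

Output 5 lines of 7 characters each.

After op 1 paint(3,5,R):
GGWWWGG
GGWWWGG
GGWWRRR
GGGGRRR
KKKGRRR
After op 2 paint(0,6,R):
GGWWWGR
GGWWWGG
GGWWRRR
GGGGRRR
KKKGRRR
After op 3 fill(2,3,R) [8 cells changed]:
GGRRRGR
GGRRRGG
GGRRRRR
GGGGRRR
KKKGRRR
After op 4 paint(2,5,W):
GGRRRGR
GGRRRGG
GGRRRWR
GGGGRRR
KKKGRRR
After op 5 paint(1,3,G):
GGRRRGR
GGRGRGG
GGRRRWR
GGGGRRR
KKKGRRR
After op 6 fill(2,4,G) [15 cells changed]:
GGGGGGR
GGGGGGG
GGGGGWG
GGGGGGG
KKKGGGG

Answer: GGGGGGR
GGGGGGG
GGGGGWG
GGGGGGG
KKKGGGG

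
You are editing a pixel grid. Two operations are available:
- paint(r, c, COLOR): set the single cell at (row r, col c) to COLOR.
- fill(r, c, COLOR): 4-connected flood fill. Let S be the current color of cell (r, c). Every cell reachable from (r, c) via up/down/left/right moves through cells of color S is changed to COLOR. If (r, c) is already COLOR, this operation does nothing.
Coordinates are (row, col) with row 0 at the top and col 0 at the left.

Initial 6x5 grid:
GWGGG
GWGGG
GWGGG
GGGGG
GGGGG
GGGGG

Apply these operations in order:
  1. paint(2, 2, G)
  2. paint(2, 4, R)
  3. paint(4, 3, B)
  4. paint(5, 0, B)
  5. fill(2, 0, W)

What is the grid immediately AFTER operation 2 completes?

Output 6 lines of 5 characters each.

After op 1 paint(2,2,G):
GWGGG
GWGGG
GWGGG
GGGGG
GGGGG
GGGGG
After op 2 paint(2,4,R):
GWGGG
GWGGG
GWGGR
GGGGG
GGGGG
GGGGG

Answer: GWGGG
GWGGG
GWGGR
GGGGG
GGGGG
GGGGG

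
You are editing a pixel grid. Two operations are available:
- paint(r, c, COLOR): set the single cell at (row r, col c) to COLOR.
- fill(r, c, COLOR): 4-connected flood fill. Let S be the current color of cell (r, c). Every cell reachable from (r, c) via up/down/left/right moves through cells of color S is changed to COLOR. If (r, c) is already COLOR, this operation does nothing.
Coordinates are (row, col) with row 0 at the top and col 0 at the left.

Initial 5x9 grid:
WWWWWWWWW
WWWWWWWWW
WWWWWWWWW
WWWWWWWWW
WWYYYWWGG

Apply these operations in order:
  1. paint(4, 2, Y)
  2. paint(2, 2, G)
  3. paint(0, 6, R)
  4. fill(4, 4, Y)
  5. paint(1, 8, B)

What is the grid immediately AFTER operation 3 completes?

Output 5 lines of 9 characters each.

After op 1 paint(4,2,Y):
WWWWWWWWW
WWWWWWWWW
WWWWWWWWW
WWWWWWWWW
WWYYYWWGG
After op 2 paint(2,2,G):
WWWWWWWWW
WWWWWWWWW
WWGWWWWWW
WWWWWWWWW
WWYYYWWGG
After op 3 paint(0,6,R):
WWWWWWRWW
WWWWWWWWW
WWGWWWWWW
WWWWWWWWW
WWYYYWWGG

Answer: WWWWWWRWW
WWWWWWWWW
WWGWWWWWW
WWWWWWWWW
WWYYYWWGG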